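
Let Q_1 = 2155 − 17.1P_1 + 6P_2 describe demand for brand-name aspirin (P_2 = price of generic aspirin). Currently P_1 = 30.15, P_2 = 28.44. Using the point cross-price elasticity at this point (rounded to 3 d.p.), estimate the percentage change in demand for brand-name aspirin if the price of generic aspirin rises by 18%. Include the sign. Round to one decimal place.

1.7%

At P_1 = 30.15, P_2 = 28.44: Q_1 = 1810.075.
∂Q_1/∂P_2 = 6.
ε = (∂Q_1/∂P_2)(P_2/Q_1) = 6.0000 × 28.44/1810.075 ≈ 0.094.
%ΔQ_1 ≈ ε × %ΔP_2 = 0.094 × (18%) = 1.7%.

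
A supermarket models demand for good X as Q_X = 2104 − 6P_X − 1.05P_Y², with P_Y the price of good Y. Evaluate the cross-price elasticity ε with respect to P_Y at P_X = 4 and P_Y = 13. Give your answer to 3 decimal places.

-0.187

At P_X = 4 and P_Y = 13: Q_X = 1902.55.
∂Q_X/∂P_Y = -2.1P_Y = -2.1(13) = -27.3000.
ε = (∂Q_X/∂P_Y)(P_Y/Q_X) = -27.3000 × (13/1902.55) ≈ -0.187.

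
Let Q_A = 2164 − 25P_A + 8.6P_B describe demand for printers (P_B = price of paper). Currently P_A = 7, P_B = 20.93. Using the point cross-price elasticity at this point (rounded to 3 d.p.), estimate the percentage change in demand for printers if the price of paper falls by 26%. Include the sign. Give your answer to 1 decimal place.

-2.2%

At P_A = 7, P_B = 20.93: Q_A = 2168.998.
∂Q_A/∂P_B = 8.6.
ε = (∂Q_A/∂P_B)(P_B/Q_A) = 8.6000 × 20.93/2168.998 ≈ 0.083.
%ΔQ_A ≈ ε × %ΔP_B = 0.083 × (-26%) = -2.2%.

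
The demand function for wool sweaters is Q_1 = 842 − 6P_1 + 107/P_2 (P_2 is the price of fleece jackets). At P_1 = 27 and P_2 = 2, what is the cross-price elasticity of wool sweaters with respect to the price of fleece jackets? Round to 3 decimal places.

At P_1 = 27 and P_2 = 2: Q_1 = 733.5.
∂Q_1/∂P_2 = −107/P_2² = -26.7500.
ε = (∂Q_1/∂P_2)(P_2/Q_1) = -26.7500 × (2/733.5) ≈ -0.073.
ε < 0: complements.

-0.073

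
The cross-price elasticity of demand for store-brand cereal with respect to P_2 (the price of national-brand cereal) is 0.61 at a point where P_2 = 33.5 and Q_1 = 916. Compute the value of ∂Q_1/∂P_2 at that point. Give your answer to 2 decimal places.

16.68

ε = (∂Q_1/∂P_2)·(P_2/Q_1) ⇒ ∂Q_1/∂P_2 = ε·Q_1/P_2 = 0.61 × 916/33.5 ≈ 16.68.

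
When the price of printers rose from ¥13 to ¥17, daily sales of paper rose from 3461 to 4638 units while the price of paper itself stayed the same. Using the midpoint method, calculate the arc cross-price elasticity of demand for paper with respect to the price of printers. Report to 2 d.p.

ΔQ_A = 4638 − 3461 = 1177; ΔP_B = 17 − 13 = 4.
Midpoints: Q̄_A = 4049.5, P̄_B = 15.00.
ε = (ΔQ_A/Q̄_A)/(ΔP_B/P̄_B) = (1177/4049.5)/(4/15.00) ≈ 1.09.

1.09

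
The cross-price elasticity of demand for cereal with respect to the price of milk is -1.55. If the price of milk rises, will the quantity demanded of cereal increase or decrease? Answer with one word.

ε < 0 and the price of milk rises, so the quantity of cereal moves in the opposite direction: it decreases.

decrease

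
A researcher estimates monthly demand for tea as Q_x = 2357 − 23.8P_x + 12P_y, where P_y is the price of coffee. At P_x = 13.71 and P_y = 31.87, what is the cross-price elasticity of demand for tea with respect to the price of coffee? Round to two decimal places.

0.16

At P_x = 13.71 and P_y = 31.87: Q_x = 2413.142.
∂Q_x/∂P_y = 12.
ε = (∂Q_x/∂P_y)(P_y/Q_x) = 12 × (31.87/2413.142) ≈ 0.16.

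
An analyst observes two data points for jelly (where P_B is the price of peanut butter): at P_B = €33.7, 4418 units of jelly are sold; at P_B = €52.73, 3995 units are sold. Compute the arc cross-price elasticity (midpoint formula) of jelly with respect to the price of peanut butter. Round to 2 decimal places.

-0.23

ΔQ_A = 3995 − 4418 = -423; ΔP_B = 52.73 − 33.7 = 19.03.
Midpoints: Q̄_A = 4206.5, P̄_B = 43.22.
ε = (ΔQ_A/Q̄_A)/(ΔP_B/P̄_B) = (-423/4206.5)/(19.03/43.22) ≈ -0.23.
ε < 0: jelly and peanut butter are complements.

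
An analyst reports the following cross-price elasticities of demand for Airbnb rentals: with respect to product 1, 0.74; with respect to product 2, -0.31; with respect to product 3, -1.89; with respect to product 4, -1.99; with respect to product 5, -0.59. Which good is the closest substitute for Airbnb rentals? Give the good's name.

product 1

Substitutes have ε > 0. Among the positive values, 0.74 (product 1) is largest.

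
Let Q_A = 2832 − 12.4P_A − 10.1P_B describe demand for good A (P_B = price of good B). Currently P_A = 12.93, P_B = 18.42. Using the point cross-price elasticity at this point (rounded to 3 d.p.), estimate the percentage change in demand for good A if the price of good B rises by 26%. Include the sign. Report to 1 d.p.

-2.0%

At P_A = 12.93, P_B = 18.42: Q_A = 2485.626.
∂Q_A/∂P_B = -10.1.
ε = (∂Q_A/∂P_B)(P_B/Q_A) = -10.1000 × 18.42/2485.626 ≈ -0.075.
%ΔQ_A ≈ ε × %ΔP_B = -0.075 × (26%) = -2.0%.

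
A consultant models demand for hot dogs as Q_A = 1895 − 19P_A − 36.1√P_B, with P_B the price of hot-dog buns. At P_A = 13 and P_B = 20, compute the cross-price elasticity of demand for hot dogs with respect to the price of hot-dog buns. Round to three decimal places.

-0.054

At P_A = 13 and P_B = 20: Q_A = 1486.556.
∂Q_A/∂P_B = -36.1/(2√P_B) = -36.1/(2√20) = -4.0361.
ε = (∂Q_A/∂P_B)(P_B/Q_A) = -4.0361 × (20/1486.556) ≈ -0.054.
ε < 0: complements.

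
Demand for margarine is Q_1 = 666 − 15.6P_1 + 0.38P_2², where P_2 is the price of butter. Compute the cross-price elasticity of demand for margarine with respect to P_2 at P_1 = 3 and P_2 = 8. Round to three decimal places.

0.076

At P_1 = 3 and P_2 = 8: Q_1 = 643.52.
∂Q_1/∂P_2 = 0.76P_2 = 0.76(8) = 6.0800.
ε = (∂Q_1/∂P_2)(P_2/Q_1) = 6.0800 × (8/643.52) ≈ 0.076.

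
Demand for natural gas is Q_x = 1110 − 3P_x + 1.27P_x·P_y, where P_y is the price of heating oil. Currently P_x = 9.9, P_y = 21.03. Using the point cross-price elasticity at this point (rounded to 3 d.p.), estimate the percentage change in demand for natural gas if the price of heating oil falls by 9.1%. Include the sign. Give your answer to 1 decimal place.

-1.8%

At P_x = 9.9, P_y = 21.03: Q_x = 1344.710.
∂Q_x/∂P_y = 1.27P_x = 12.5730.
ε = (∂Q_x/∂P_y)(P_y/Q_x) = 12.5730 × 21.03/1344.710 ≈ 0.197.
%ΔQ_x ≈ ε × %ΔP_y = 0.197 × (-9.1%) = -1.8%.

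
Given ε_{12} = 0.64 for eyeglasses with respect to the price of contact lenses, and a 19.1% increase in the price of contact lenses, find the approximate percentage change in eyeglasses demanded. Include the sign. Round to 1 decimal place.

%ΔQ ≈ ε × %ΔP of contact lenses = 0.64 × (19.1%) = 12.2%.
Demand for eyeglasses rises by about 12.2%.

12.2%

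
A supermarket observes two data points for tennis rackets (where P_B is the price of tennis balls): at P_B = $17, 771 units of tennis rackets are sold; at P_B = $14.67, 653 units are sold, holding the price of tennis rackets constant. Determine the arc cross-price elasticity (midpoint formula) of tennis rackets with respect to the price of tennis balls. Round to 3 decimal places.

ΔQ_A = 653 − 771 = -118; ΔP_B = 14.67 − 17 = -2.33.
Midpoints: Q̄_A = 712.0, P̄_B = 15.84.
ε = (ΔQ_A/Q̄_A)/(ΔP_B/P̄_B) = (-118/712.0)/(-2.33/15.84) ≈ 1.126.

1.126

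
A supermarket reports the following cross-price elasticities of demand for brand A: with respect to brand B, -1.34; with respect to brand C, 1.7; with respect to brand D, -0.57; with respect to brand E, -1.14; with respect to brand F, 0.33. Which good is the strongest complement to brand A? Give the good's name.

brand B

Complements have ε < 0. The most negative value is -1.34 (brand B).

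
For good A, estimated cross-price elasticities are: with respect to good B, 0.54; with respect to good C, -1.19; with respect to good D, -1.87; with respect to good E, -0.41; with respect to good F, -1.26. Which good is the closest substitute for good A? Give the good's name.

good B

Substitutes have ε > 0. Among the positive values, 0.54 (good B) is largest.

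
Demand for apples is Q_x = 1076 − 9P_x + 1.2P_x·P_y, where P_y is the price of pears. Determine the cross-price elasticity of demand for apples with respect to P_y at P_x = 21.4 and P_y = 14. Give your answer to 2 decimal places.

At P_x = 21.4 and P_y = 14: Q_x = 1242.92.
∂Q_x/∂P_y = 1.2P_x = 1.2(21.4) = 25.6800.
ε = (∂Q_x/∂P_y)(P_y/Q_x) = 25.6800 × (14/1242.92) ≈ 0.29.
ε > 0: substitutes.

0.29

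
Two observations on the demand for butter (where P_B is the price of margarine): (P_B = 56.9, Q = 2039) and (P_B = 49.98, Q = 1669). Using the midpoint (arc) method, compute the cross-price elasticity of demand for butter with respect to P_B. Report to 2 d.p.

1.54

ΔQ_A = 1669 − 2039 = -370; ΔP_B = 49.98 − 56.9 = -6.92.
Midpoints: Q̄_A = 1854.0, P̄_B = 53.44.
ε = (ΔQ_A/Q̄_A)/(ΔP_B/P̄_B) = (-370/1854.0)/(-6.92/53.44) ≈ 1.54.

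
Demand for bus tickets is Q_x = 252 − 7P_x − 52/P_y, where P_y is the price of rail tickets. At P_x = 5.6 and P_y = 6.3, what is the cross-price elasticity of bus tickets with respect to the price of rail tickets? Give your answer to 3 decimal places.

At P_x = 5.6 and P_y = 6.3: Q_x = 204.546.
∂Q_x/∂P_y = 52/P_y² = 1.3102.
ε = (∂Q_x/∂P_y)(P_y/Q_x) = 1.3102 × (6.3/204.546) ≈ 0.040.

0.040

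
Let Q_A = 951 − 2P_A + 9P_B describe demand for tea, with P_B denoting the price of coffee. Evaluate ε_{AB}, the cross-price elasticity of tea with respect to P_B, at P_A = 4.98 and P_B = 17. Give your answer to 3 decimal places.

At P_A = 4.98 and P_B = 17: Q_A = 1094.04.
∂Q_A/∂P_B = 9.
ε = (∂Q_A/∂P_B)(P_B/Q_A) = 9 × (17/1094.04) ≈ 0.140.

0.140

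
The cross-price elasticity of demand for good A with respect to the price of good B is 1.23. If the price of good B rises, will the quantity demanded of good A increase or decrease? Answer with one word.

ε > 0 and the price of good B rises, so the quantity of good A moves in the same direction: it increases.

increase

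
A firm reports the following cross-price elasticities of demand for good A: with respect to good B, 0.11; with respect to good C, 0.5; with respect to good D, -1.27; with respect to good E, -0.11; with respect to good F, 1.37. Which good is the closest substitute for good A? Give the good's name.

good F

Substitutes have ε > 0. Among the positive values, 1.37 (good F) is largest.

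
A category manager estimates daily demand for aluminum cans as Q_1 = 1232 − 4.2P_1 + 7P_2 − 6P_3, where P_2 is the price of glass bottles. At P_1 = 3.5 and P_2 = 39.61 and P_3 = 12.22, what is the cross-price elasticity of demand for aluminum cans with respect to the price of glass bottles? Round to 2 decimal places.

At P_1 = 3.5 and P_2 = 39.61 and P_3 = 12.22: Q_1 = 1421.25.
∂Q_1/∂P_2 = 7.
ε = (∂Q_1/∂P_2)(P_2/Q_1) = 7 × (39.61/1421.25) ≈ 0.20.

0.20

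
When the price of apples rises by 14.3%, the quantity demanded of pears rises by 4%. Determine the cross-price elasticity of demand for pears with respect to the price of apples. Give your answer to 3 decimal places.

ε = (%ΔQ of pears) / (%ΔP of apples) = (4%) / (14.3%) ≈ 0.280.
Positive cross-price elasticity: substitutes.

0.280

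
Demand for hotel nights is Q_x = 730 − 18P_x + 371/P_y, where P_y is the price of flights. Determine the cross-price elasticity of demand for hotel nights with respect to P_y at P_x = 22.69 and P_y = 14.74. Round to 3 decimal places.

-0.073

At P_x = 22.69 and P_y = 14.74: Q_x = 346.750.
∂Q_x/∂P_y = −371/P_y² = -1.7076.
ε = (∂Q_x/∂P_y)(P_y/Q_x) = -1.7076 × (14.74/346.750) ≈ -0.073.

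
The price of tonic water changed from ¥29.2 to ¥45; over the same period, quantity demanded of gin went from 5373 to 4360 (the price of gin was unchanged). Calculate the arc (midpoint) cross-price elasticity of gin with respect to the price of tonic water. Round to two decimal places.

ΔQ_A = 4360 − 5373 = -1013; ΔP_B = 45 − 29.2 = 15.8.
Midpoints: Q̄_A = 4866.5, P̄_B = 37.10.
ε = (ΔQ_A/Q̄_A)/(ΔP_B/P̄_B) = (-1013/4866.5)/(15.8/37.10) ≈ -0.49.

-0.49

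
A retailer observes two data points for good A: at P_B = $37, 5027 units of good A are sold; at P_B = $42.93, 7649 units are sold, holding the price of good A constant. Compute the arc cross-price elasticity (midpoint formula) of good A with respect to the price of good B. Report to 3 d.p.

ΔQ_A = 7649 − 5027 = 2622; ΔP_B = 42.93 − 37 = 5.93.
Midpoints: Q̄_A = 6338.0, P̄_B = 39.97.
ε = (ΔQ_A/Q̄_A)/(ΔP_B/P̄_B) = (2622/6338.0)/(5.93/39.97) ≈ 2.788.
ε > 0: good A and good B are substitutes.

2.788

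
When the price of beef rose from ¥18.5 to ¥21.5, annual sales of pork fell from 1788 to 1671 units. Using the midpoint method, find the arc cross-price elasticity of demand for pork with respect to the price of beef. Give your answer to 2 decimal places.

-0.45

ΔQ_A = 1671 − 1788 = -117; ΔP_B = 21.5 − 18.5 = 3.
Midpoints: Q̄_A = 1729.5, P̄_B = 20.00.
ε = (ΔQ_A/Q̄_A)/(ΔP_B/P̄_B) = (-117/1729.5)/(3/20.00) ≈ -0.45.
ε < 0: pork and beef are complements.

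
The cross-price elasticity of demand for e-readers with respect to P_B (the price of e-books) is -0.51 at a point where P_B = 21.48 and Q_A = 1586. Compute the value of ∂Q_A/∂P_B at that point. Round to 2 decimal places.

-37.66

ε = (∂Q_A/∂P_B)·(P_B/Q_A) ⇒ ∂Q_A/∂P_B = ε·Q_A/P_B = -0.51 × 1586/21.48 ≈ -37.66.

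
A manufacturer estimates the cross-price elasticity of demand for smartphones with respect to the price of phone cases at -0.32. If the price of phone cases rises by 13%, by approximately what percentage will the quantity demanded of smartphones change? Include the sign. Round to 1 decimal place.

%ΔQ ≈ ε × %ΔP of phone cases = -0.32 × (13%) = -4.2%.
Demand for smartphones falls by about 4.2%.

-4.2%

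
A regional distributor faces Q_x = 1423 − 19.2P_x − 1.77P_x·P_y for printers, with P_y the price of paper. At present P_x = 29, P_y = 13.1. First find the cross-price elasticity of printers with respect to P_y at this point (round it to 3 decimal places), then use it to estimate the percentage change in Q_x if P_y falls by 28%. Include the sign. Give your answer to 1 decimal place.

At P_x = 29, P_y = 13.1: Q_x = 193.777.
∂Q_x/∂P_y = -1.77P_x = -51.3300.
ε = (∂Q_x/∂P_y)(P_y/Q_x) = -51.3300 × 13.1/193.777 ≈ -3.470.
%ΔQ_x ≈ ε × %ΔP_y = -3.470 × (-28%) = 97.2%.

97.2%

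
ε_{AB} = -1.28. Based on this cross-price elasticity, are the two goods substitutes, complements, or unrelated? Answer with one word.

ε = -1.28 < 0, so a higher price of good B lowers demand for good A: complements.

complements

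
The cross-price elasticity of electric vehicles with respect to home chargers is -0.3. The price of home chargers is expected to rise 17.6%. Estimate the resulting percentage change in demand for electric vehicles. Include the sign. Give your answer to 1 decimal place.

-5.3%

%ΔQ ≈ ε × %ΔP of home chargers = -0.3 × (17.6%) = -5.3%.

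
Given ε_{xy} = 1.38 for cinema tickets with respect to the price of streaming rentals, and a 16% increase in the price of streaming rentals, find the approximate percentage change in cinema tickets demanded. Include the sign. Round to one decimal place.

22.1%

%ΔQ ≈ ε × %ΔP of streaming rentals = 1.38 × (16%) = 22.1%.
Demand for cinema tickets rises by about 22.1%.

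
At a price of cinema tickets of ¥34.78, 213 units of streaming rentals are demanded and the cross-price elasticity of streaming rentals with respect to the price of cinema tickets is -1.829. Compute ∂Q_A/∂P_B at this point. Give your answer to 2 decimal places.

-11.20

ε = (∂Q_A/∂P_B)·(P_B/Q_A) ⇒ ∂Q_A/∂P_B = ε·Q_A/P_B = -1.829 × 213/34.78 ≈ -11.20.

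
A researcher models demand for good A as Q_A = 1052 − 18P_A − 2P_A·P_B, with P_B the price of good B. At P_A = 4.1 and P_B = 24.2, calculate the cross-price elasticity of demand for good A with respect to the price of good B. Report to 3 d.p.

-0.254

At P_A = 4.1 and P_B = 24.2: Q_A = 779.76.
∂Q_A/∂P_B = -2P_A = -2(4.1) = -8.2000.
ε = (∂Q_A/∂P_B)(P_B/Q_A) = -8.2000 × (24.2/779.76) ≈ -0.254.
ε < 0: complements.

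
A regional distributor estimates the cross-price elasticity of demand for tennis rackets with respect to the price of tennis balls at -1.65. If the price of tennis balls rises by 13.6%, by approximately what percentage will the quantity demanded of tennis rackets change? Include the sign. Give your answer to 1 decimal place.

-22.4%

%ΔQ ≈ ε × %ΔP of tennis balls = -1.65 × (13.6%) = -22.4%.
Demand for tennis rackets falls by about 22.4%.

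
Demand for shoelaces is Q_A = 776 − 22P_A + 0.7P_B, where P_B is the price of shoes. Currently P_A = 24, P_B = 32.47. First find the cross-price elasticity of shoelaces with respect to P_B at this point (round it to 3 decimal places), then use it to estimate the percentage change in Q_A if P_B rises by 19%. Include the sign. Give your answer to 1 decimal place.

At P_A = 24, P_B = 32.47: Q_A = 270.729.
∂Q_A/∂P_B = 0.7.
ε = (∂Q_A/∂P_B)(P_B/Q_A) = 0.7000 × 32.47/270.729 ≈ 0.084.
%ΔQ_A ≈ ε × %ΔP_B = 0.084 × (19%) = 1.6%.

1.6%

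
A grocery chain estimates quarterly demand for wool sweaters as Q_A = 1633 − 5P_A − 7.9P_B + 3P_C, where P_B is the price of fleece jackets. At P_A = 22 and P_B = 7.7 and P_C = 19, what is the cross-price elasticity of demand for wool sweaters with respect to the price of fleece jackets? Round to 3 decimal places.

-0.040

At P_A = 22 and P_B = 7.7 and P_C = 19: Q_A = 1519.17.
∂Q_A/∂P_B = -7.9.
ε = (∂Q_A/∂P_B)(P_B/Q_A) = -7.9 × (7.7/1519.17) ≈ -0.040.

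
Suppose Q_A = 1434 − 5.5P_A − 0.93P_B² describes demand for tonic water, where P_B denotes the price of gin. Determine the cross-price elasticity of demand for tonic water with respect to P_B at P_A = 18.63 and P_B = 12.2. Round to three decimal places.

-0.232

At P_A = 18.63 and P_B = 12.2: Q_A = 1193.114.
∂Q_A/∂P_B = -1.86P_B = -1.86(12.2) = -22.6920.
ε = (∂Q_A/∂P_B)(P_B/Q_A) = -22.6920 × (12.2/1193.114) ≈ -0.232.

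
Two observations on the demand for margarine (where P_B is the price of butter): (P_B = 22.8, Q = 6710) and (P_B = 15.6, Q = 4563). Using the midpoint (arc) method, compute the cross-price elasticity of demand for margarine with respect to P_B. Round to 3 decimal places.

1.016

ΔQ_A = 4563 − 6710 = -2147; ΔP_B = 15.6 − 22.8 = -7.2.
Midpoints: Q̄_A = 5636.5, P̄_B = 19.20.
ε = (ΔQ_A/Q̄_A)/(ΔP_B/P̄_B) = (-2147/5636.5)/(-7.2/19.20) ≈ 1.016.
ε > 0: margarine and butter are substitutes.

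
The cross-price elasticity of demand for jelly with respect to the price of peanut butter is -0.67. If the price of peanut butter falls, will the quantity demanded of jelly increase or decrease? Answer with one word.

increase

ε < 0 and the price of peanut butter falls, so the quantity of jelly moves in the opposite direction: it increases.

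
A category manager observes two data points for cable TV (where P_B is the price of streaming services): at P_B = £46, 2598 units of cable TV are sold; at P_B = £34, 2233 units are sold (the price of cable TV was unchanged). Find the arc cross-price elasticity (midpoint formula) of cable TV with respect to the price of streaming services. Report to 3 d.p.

ΔQ_A = 2233 − 2598 = -365; ΔP_B = 34 − 46 = -12.
Midpoints: Q̄_A = 2415.5, P̄_B = 40.00.
ε = (ΔQ_A/Q̄_A)/(ΔP_B/P̄_B) = (-365/2415.5)/(-12/40.00) ≈ 0.504.

0.504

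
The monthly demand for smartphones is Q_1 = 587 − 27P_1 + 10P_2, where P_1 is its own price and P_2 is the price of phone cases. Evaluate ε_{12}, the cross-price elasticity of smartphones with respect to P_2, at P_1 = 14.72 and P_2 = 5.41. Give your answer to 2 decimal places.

0.22

At P_1 = 14.72 and P_2 = 5.41: Q_1 = 243.66.
∂Q_1/∂P_2 = 10.
ε = (∂Q_1/∂P_2)(P_2/Q_1) = 10 × (5.41/243.66) ≈ 0.22.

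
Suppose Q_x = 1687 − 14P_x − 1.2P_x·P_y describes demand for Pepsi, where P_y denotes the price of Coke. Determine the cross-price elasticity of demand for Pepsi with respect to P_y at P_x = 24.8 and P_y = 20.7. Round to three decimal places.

At P_x = 24.8 and P_y = 20.7: Q_x = 723.768.
∂Q_x/∂P_y = -1.2P_x = -1.2(24.8) = -29.7600.
ε = (∂Q_x/∂P_y)(P_y/Q_x) = -29.7600 × (20.7/723.768) ≈ -0.851.

-0.851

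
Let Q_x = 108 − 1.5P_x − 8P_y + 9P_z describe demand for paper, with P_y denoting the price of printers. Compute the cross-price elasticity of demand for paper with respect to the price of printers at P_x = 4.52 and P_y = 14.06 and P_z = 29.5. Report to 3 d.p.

-0.442

At P_x = 4.52 and P_y = 14.06 and P_z = 29.5: Q_x = 254.24.
∂Q_x/∂P_y = -8.
ε = (∂Q_x/∂P_y)(P_y/Q_x) = -8 × (14.06/254.24) ≈ -0.442.
Since ε < 0, paper and printers are complements.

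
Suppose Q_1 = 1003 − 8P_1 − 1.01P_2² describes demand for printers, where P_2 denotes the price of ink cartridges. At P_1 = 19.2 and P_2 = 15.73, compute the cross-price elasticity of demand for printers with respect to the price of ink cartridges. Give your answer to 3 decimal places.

At P_1 = 19.2 and P_2 = 15.73: Q_1 = 599.493.
∂Q_1/∂P_2 = -2.02P_2 = -2.02(15.73) = -31.7746.
ε = (∂Q_1/∂P_2)(P_2/Q_1) = -31.7746 × (15.73/599.493) ≈ -0.834.

-0.834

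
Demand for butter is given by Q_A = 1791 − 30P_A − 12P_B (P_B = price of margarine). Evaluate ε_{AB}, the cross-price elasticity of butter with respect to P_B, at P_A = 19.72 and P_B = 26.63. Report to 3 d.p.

At P_A = 19.72 and P_B = 26.63: Q_A = 879.84.
∂Q_A/∂P_B = -12.
ε = (∂Q_A/∂P_B)(P_B/Q_A) = -12 × (26.63/879.84) ≈ -0.363.

-0.363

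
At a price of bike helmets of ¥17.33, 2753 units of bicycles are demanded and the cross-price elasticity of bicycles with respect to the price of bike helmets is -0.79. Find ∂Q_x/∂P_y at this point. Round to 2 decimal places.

-125.50

ε = (∂Q_x/∂P_y)·(P_y/Q_x) ⇒ ∂Q_x/∂P_y = ε·Q_x/P_y = -0.79 × 2753/17.33 ≈ -125.50.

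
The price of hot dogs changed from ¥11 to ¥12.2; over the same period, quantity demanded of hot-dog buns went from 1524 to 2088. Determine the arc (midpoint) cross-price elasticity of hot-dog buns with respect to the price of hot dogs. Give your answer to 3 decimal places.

3.019

ΔQ_A = 2088 − 1524 = 564; ΔP_B = 12.2 − 11 = 1.2.
Midpoints: Q̄_A = 1806.0, P̄_B = 11.60.
ε = (ΔQ_A/Q̄_A)/(ΔP_B/P̄_B) = (564/1806.0)/(1.2/11.60) ≈ 3.019.
ε > 0: hot-dog buns and hot dogs are substitutes.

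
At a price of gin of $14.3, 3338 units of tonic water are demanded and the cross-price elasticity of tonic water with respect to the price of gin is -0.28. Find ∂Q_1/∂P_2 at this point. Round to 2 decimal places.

ε = (∂Q_1/∂P_2)·(P_2/Q_1) ⇒ ∂Q_1/∂P_2 = ε·Q_1/P_2 = -0.28 × 3338/14.3 ≈ -65.36.

-65.36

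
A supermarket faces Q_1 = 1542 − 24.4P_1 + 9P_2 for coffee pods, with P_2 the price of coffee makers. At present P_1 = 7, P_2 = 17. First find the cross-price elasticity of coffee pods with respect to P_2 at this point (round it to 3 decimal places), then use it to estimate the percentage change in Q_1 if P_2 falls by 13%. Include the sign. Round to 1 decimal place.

-1.3%

At P_1 = 7, P_2 = 17: Q_1 = 1524.2.
∂Q_1/∂P_2 = 9.
ε = (∂Q_1/∂P_2)(P_2/Q_1) = 9.0000 × 17/1524.2 ≈ 0.100.
%ΔQ_1 ≈ ε × %ΔP_2 = 0.100 × (-13%) = -1.3%.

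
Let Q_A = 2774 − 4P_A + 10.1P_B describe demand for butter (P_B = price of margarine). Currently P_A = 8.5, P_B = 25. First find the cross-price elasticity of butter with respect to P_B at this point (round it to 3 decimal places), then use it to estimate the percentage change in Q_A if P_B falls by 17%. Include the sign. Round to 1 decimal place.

-1.4%

At P_A = 8.5, P_B = 25: Q_A = 2992.5.
∂Q_A/∂P_B = 10.1.
ε = (∂Q_A/∂P_B)(P_B/Q_A) = 10.1000 × 25/2992.5 ≈ 0.084.
%ΔQ_A ≈ ε × %ΔP_B = 0.084 × (-17%) = -1.4%.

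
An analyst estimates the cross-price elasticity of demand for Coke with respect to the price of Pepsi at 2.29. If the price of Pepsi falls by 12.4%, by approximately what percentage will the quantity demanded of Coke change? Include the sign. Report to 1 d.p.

-28.4%

%ΔQ ≈ ε × %ΔP of Pepsi = 2.29 × (-12.4%) = -28.4%.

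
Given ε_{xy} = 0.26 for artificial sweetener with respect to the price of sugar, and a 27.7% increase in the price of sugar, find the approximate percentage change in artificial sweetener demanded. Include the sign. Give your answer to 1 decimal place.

%ΔQ ≈ ε × %ΔP of sugar = 0.26 × (27.7%) = 7.2%.
Demand for artificial sweetener rises by about 7.2%.

7.2%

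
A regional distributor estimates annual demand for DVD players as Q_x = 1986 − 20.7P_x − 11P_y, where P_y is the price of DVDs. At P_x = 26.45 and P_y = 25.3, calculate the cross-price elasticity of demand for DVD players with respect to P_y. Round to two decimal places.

-0.24

At P_x = 26.45 and P_y = 25.3: Q_x = 1160.185.
∂Q_x/∂P_y = -11.
ε = (∂Q_x/∂P_y)(P_y/Q_x) = -11 × (25.3/1160.185) ≈ -0.24.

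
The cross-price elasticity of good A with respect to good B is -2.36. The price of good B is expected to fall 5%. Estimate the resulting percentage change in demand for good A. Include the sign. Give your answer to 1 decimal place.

11.8%

%ΔQ ≈ ε × %ΔP of good B = -2.36 × (-5%) = 11.8%.
Demand for good A rises by about 11.8%.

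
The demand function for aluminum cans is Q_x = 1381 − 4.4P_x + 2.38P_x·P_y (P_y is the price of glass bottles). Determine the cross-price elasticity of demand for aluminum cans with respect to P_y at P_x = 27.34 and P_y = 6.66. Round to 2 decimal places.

At P_x = 27.34 and P_y = 6.66: Q_x = 1694.065.
∂Q_x/∂P_y = 2.38P_x = 2.38(27.34) = 65.0692.
ε = (∂Q_x/∂P_y)(P_y/Q_x) = 65.0692 × (6.66/1694.065) ≈ 0.26.

0.26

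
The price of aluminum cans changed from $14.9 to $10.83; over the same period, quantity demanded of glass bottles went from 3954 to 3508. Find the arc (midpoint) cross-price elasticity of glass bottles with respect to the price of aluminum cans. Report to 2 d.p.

0.38

ΔQ_A = 3508 − 3954 = -446; ΔP_B = 10.83 − 14.9 = -4.07.
Midpoints: Q̄_A = 3731.0, P̄_B = 12.87.
ε = (ΔQ_A/Q̄_A)/(ΔP_B/P̄_B) = (-446/3731.0)/(-4.07/12.87) ≈ 0.38.
ε > 0: glass bottles and aluminum cans are substitutes.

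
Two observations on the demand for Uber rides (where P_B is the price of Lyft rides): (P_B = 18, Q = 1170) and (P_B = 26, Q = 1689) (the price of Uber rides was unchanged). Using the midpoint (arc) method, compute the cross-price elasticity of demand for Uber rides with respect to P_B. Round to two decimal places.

1.00

ΔQ_A = 1689 − 1170 = 519; ΔP_B = 26 − 18 = 8.
Midpoints: Q̄_A = 1429.5, P̄_B = 22.00.
ε = (ΔQ_A/Q̄_A)/(ΔP_B/P̄_B) = (519/1429.5)/(8/22.00) ≈ 1.00.
ε > 0: Uber rides and Lyft rides are substitutes.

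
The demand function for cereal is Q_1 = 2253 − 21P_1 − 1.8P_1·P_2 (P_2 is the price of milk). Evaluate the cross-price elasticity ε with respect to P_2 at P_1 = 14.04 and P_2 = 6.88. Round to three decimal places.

-0.097

At P_1 = 14.04 and P_2 = 6.88: Q_1 = 1784.289.
∂Q_1/∂P_2 = -1.8P_1 = -1.8(14.04) = -25.2720.
ε = (∂Q_1/∂P_2)(P_2/Q_1) = -25.2720 × (6.88/1784.289) ≈ -0.097.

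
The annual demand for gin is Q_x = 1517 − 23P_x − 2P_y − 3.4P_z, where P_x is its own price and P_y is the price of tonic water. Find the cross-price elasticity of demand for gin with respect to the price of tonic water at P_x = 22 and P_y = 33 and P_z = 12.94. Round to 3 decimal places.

-0.073

At P_x = 22 and P_y = 33 and P_z = 12.94: Q_x = 901.004.
∂Q_x/∂P_y = -2.
ε = (∂Q_x/∂P_y)(P_y/Q_x) = -2 × (33/901.004) ≈ -0.073.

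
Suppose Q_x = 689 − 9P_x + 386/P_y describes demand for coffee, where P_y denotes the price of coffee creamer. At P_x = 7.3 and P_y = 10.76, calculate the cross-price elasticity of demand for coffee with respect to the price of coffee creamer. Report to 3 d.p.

-0.054

At P_x = 7.3 and P_y = 10.76: Q_x = 659.174.
∂Q_x/∂P_y = −386/P_y² = -3.3340.
ε = (∂Q_x/∂P_y)(P_y/Q_x) = -3.3340 × (10.76/659.174) ≈ -0.054.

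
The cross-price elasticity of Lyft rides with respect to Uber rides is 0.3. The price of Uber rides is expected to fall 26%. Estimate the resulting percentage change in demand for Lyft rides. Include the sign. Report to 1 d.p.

-7.8%

%ΔQ ≈ ε × %ΔP of Uber rides = 0.3 × (-26%) = -7.8%.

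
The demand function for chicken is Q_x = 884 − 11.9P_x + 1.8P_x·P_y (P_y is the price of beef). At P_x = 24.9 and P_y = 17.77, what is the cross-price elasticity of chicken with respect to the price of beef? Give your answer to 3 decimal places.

At P_x = 24.9 and P_y = 17.77: Q_x = 1384.141.
∂Q_x/∂P_y = 1.8P_x = 1.8(24.9) = 44.8200.
ε = (∂Q_x/∂P_y)(P_y/Q_x) = 44.8200 × (17.77/1384.141) ≈ 0.575.
ε > 0: substitutes.

0.575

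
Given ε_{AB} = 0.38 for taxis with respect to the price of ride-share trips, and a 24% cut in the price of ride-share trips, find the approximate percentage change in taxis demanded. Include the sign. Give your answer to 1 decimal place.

%ΔQ ≈ ε × %ΔP of ride-share trips = 0.38 × (-24%) = -9.1%.
Demand for taxis falls by about 9.1%.

-9.1%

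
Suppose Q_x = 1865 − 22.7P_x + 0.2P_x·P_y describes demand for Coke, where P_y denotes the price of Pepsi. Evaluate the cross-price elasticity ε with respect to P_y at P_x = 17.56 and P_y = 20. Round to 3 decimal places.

0.046

At P_x = 17.56 and P_y = 20: Q_x = 1536.628.
∂Q_x/∂P_y = 0.2P_x = 0.2(17.56) = 3.5120.
ε = (∂Q_x/∂P_y)(P_y/Q_x) = 3.5120 × (20/1536.628) ≈ 0.046.
ε > 0: substitutes.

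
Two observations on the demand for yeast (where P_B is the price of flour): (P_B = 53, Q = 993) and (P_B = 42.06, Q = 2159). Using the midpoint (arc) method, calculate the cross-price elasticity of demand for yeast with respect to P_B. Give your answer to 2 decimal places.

ΔQ_A = 2159 − 993 = 1166; ΔP_B = 42.06 − 53 = -10.94.
Midpoints: Q̄_A = 1576.0, P̄_B = 47.53.
ε = (ΔQ_A/Q̄_A)/(ΔP_B/P̄_B) = (1166/1576.0)/(-10.94/47.53) ≈ -3.21.
ε < 0: yeast and flour are complements.

-3.21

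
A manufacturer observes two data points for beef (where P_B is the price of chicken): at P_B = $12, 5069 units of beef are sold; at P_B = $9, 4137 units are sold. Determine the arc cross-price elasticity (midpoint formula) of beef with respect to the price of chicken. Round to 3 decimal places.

0.709

ΔQ_A = 4137 − 5069 = -932; ΔP_B = 9 − 12 = -3.
Midpoints: Q̄_A = 4603.0, P̄_B = 10.50.
ε = (ΔQ_A/Q̄_A)/(ΔP_B/P̄_B) = (-932/4603.0)/(-3/10.50) ≈ 0.709.
ε > 0: beef and chicken are substitutes.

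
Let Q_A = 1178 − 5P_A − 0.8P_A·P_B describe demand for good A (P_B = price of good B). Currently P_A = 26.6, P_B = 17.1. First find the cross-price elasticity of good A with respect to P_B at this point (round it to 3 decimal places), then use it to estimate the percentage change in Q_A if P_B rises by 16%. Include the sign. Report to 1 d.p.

At P_A = 26.6, P_B = 17.1: Q_A = 681.112.
∂Q_A/∂P_B = -0.8P_A = -21.2800.
ε = (∂Q_A/∂P_B)(P_B/Q_A) = -21.2800 × 17.1/681.112 ≈ -0.534.
%ΔQ_A ≈ ε × %ΔP_B = -0.534 × (16%) = -8.5%.

-8.5%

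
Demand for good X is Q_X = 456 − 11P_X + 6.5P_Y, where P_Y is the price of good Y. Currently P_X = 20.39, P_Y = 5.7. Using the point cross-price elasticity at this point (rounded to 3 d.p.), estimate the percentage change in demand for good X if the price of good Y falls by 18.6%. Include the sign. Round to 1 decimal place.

At P_X = 20.39, P_Y = 5.7: Q_X = 268.76.
∂Q_X/∂P_Y = 6.5.
ε = (∂Q_X/∂P_Y)(P_Y/Q_X) = 6.5000 × 5.7/268.76 ≈ 0.138.
%ΔQ_X ≈ ε × %ΔP_Y = 0.138 × (-18.6%) = -2.6%.

-2.6%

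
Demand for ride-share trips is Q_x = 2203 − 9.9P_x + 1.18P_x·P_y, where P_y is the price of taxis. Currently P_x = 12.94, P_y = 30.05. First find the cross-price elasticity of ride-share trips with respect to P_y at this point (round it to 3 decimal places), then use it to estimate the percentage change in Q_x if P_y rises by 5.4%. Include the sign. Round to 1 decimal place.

1.0%

At P_x = 12.94, P_y = 30.05: Q_x = 2533.733.
∂Q_x/∂P_y = 1.18P_x = 15.2692.
ε = (∂Q_x/∂P_y)(P_y/Q_x) = 15.2692 × 30.05/2533.733 ≈ 0.181.
%ΔQ_x ≈ ε × %ΔP_y = 0.181 × (5.4%) = 1.0%.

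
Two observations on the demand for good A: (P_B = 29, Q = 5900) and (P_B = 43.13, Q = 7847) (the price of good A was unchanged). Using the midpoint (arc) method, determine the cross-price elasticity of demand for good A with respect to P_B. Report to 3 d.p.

ΔQ_A = 7847 − 5900 = 1947; ΔP_B = 43.13 − 29 = 14.13.
Midpoints: Q̄_A = 6873.5, P̄_B = 36.06.
ε = (ΔQ_A/Q̄_A)/(ΔP_B/P̄_B) = (1947/6873.5)/(14.13/36.06) ≈ 0.723.
ε > 0: good A and good B are substitutes.

0.723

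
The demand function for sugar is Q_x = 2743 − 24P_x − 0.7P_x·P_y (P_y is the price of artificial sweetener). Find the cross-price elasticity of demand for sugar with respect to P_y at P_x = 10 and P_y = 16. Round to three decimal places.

-0.047

At P_x = 10 and P_y = 16: Q_x = 2391.
∂Q_x/∂P_y = -0.7P_x = -0.7(10) = -7.0000.
ε = (∂Q_x/∂P_y)(P_y/Q_x) = -7.0000 × (16/2391) ≈ -0.047.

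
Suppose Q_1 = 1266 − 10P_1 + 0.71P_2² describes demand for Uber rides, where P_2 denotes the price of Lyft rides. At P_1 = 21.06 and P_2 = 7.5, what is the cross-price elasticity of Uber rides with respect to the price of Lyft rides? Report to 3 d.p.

0.073

At P_1 = 21.06 and P_2 = 7.5: Q_1 = 1095.338.
∂Q_1/∂P_2 = 1.42P_2 = 1.42(7.5) = 10.6500.
ε = (∂Q_1/∂P_2)(P_2/Q_1) = 10.6500 × (7.5/1095.338) ≈ 0.073.
ε > 0: substitutes.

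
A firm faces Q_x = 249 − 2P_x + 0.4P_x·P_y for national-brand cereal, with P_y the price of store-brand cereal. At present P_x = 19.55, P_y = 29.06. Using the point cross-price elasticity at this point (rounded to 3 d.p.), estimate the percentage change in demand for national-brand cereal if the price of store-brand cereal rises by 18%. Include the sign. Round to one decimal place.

9.4%

At P_x = 19.55, P_y = 29.06: Q_x = 437.149.
∂Q_x/∂P_y = 0.4P_x = 7.8200.
ε = (∂Q_x/∂P_y)(P_y/Q_x) = 7.8200 × 29.06/437.149 ≈ 0.520.
%ΔQ_x ≈ ε × %ΔP_y = 0.520 × (18%) = 9.4%.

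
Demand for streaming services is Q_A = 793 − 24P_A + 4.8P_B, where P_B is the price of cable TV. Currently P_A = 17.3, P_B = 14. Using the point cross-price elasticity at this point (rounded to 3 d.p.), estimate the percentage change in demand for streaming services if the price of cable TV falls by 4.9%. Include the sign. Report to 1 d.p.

At P_A = 17.3, P_B = 14: Q_A = 445.
∂Q_A/∂P_B = 4.8.
ε = (∂Q_A/∂P_B)(P_B/Q_A) = 4.8000 × 14/445 ≈ 0.151.
%ΔQ_A ≈ ε × %ΔP_B = 0.151 × (-4.9%) = -0.7%.

-0.7%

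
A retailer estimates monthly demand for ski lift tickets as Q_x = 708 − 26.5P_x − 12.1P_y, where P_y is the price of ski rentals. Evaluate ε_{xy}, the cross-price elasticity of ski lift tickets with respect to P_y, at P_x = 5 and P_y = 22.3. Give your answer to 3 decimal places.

At P_x = 5 and P_y = 22.3: Q_x = 305.67.
∂Q_x/∂P_y = -12.1.
ε = (∂Q_x/∂P_y)(P_y/Q_x) = -12.1 × (22.3/305.67) ≈ -0.883.

-0.883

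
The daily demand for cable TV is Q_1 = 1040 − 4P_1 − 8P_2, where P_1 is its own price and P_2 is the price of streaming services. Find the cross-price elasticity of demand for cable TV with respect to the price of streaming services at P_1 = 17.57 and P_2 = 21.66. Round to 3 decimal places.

At P_1 = 17.57 and P_2 = 21.66: Q_1 = 796.44.
∂Q_1/∂P_2 = -8.
ε = (∂Q_1/∂P_2)(P_2/Q_1) = -8 × (21.66/796.44) ≈ -0.218.

-0.218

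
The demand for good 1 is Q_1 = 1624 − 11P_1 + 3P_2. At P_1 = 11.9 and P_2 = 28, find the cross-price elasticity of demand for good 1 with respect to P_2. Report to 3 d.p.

At P_1 = 11.9 and P_2 = 28: Q_1 = 1577.1.
∂Q_1/∂P_2 = 3.
ε = (∂Q_1/∂P_2)(P_2/Q_1) = 3 × (28/1577.1) ≈ 0.053.

0.053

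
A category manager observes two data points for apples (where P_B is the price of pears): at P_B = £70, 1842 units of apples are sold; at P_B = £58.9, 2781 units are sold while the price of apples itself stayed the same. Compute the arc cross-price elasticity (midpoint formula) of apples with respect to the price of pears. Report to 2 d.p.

-2.36

ΔQ_A = 2781 − 1842 = 939; ΔP_B = 58.9 − 70 = -11.1.
Midpoints: Q̄_A = 2311.5, P̄_B = 64.45.
ε = (ΔQ_A/Q̄_A)/(ΔP_B/P̄_B) = (939/2311.5)/(-11.1/64.45) ≈ -2.36.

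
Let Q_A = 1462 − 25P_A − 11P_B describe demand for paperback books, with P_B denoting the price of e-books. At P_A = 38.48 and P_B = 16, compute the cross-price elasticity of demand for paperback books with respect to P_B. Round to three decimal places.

-0.543

At P_A = 38.48 and P_B = 16: Q_A = 324.
∂Q_A/∂P_B = -11.
ε = (∂Q_A/∂P_B)(P_B/Q_A) = -11 × (16/324) ≈ -0.543.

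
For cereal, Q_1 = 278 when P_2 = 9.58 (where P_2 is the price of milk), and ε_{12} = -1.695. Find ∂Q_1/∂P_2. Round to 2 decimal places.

ε = (∂Q_1/∂P_2)·(P_2/Q_1) ⇒ ∂Q_1/∂P_2 = ε·Q_1/P_2 = -1.695 × 278/9.58 ≈ -49.19.

-49.19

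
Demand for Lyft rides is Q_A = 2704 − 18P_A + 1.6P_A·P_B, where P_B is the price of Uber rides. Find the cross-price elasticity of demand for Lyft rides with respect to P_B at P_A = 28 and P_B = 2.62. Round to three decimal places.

0.051

At P_A = 28 and P_B = 2.62: Q_A = 2317.376.
∂Q_A/∂P_B = 1.6P_A = 1.6(28) = 44.8000.
ε = (∂Q_A/∂P_B)(P_B/Q_A) = 44.8000 × (2.62/2317.376) ≈ 0.051.
ε > 0: substitutes.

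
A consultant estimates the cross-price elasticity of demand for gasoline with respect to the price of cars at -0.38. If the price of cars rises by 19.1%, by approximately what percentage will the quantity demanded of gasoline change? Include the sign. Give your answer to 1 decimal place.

-7.3%

%ΔQ ≈ ε × %ΔP of cars = -0.38 × (19.1%) = -7.3%.
Demand for gasoline falls by about 7.3%.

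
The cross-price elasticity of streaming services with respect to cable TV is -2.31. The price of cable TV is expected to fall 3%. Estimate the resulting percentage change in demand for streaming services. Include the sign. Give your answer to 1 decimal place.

6.9%

%ΔQ ≈ ε × %ΔP of cable TV = -2.31 × (-3%) = 6.9%.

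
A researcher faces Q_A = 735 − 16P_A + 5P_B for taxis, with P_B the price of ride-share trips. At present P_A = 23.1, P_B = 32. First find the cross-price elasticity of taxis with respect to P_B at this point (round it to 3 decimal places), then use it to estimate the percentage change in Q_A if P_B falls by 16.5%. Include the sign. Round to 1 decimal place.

At P_A = 23.1, P_B = 32: Q_A = 525.4.
∂Q_A/∂P_B = 5.
ε = (∂Q_A/∂P_B)(P_B/Q_A) = 5.0000 × 32/525.4 ≈ 0.305.
%ΔQ_A ≈ ε × %ΔP_B = 0.305 × (-16.5%) = -5.0%.

-5.0%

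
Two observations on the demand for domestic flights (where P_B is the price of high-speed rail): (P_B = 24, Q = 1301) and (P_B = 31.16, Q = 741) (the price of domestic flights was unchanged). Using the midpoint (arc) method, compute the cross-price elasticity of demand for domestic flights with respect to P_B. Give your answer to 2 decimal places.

ΔQ_A = 741 − 1301 = -560; ΔP_B = 31.16 − 24 = 7.16.
Midpoints: Q̄_A = 1021.0, P̄_B = 27.58.
ε = (ΔQ_A/Q̄_A)/(ΔP_B/P̄_B) = (-560/1021.0)/(7.16/27.58) ≈ -2.11.

-2.11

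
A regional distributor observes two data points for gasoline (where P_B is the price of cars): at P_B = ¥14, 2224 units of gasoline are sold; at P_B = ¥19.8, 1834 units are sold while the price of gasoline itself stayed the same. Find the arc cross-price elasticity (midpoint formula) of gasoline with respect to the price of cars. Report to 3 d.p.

-0.560

ΔQ_A = 1834 − 2224 = -390; ΔP_B = 19.8 − 14 = 5.8.
Midpoints: Q̄_A = 2029.0, P̄_B = 16.90.
ε = (ΔQ_A/Q̄_A)/(ΔP_B/P̄_B) = (-390/2029.0)/(5.8/16.90) ≈ -0.560.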